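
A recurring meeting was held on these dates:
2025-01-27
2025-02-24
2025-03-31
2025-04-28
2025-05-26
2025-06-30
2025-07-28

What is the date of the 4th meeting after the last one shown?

Every date is a Monday; gaps 28, 35, 28, 28, 35, 28 days.
Each is the last Monday of its month (at least one falls on the 29th or later, ruling out '4th Monday').
August 2025 ends with Monday 2025-08-25.
Last Monday of September 2025: 2025-09-29.
October 2025 ends with Monday 2025-10-27.
November 2025 ends with Monday 2025-11-24.

2025-11-24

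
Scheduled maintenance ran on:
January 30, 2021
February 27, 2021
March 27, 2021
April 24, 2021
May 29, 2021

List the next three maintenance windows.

June 26, 2021; July 31, 2021; August 28, 2021

All Saturdays; the gaps (28, 28, 28, 35) vary with month length.
This is the last Saturday of each month.
Last Saturday of June 2021: June 26, 2021.
July 2021 ends with Saturday July 31, 2021.
Last Saturday of August 2021: August 28, 2021.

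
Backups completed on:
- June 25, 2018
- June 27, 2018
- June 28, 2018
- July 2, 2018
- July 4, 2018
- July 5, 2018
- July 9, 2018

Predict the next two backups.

July 11, 2018; July 12, 2018

The gap pattern 2, 1, 4, 2, 1, 4 repeats every 3 events.
These are the Mondays, Wednesdays and Thursdays of each week.
Next Wednesday: July 11, 2018.
Next Thursday: July 12, 2018.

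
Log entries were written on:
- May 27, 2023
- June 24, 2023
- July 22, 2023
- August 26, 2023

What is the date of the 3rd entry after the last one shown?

Gaps: 28, 28, 35 days — a mix of 28 and 35. Every date is a Saturday.
Each is the 4th Saturday of its month.
September 2023 — 4th Saturday is September 23, 2023.
October 2023 — 4th Saturday is October 28, 2023.
November 2023 — 4th Saturday is November 25, 2023.

November 25, 2023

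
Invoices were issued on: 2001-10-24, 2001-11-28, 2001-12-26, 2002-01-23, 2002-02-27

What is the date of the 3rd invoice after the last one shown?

All dates are Wednesdays, 35, 28, 28, 35 days apart.
Specifically, the 4th Wednesday of each month.
4th Wednesday of March 2002: 2002-03-27.
April 2002 — 4th Wednesday is 2002-04-24.
4th Wednesday of May 2002: 2002-05-22.

2002-05-22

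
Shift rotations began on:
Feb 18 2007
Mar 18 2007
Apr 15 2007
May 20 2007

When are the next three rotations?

Jun 17 2007, Jul 15 2007, Aug 19 2007

Gaps: 28, 28, 35 days — a mix of 28 and 35. Every date is a Sunday.
Each is the 3rd Sunday of its month.
June 2007 — 3rd Sunday is Jun 17 2007.
July 2007 — 3rd Sunday is Jul 15 2007.
3rd Sunday of August 2007: Aug 19 2007.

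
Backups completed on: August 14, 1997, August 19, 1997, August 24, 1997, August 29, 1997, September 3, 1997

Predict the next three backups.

Gaps between consecutive events: 5, 5, 5, 5 days — a constant 5-day interval.
September 3, 1997 + 5 days = September 8, 1997.
September 8, 1997 + 5 days = September 13, 1997.
September 13, 1997 + 5 days = September 18, 1997.

September 8, 1997; September 13, 1997; September 18, 1997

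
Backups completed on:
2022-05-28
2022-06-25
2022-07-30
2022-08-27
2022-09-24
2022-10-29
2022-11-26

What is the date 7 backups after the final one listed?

2023-06-24

All Saturdays; the gaps (28, 35, 28, 28, 35, 28) vary with month length.
This is the last Saturday of each month.
December 2022 ends with Saturday 2022-12-31.
January 2023 ends with Saturday 2023-01-28.
Last Saturday of February 2023: 2023-02-25.
Last Saturday of March 2023: 2023-03-25.
April 2023 ends with Saturday 2023-04-29.
May 2023 ends with Saturday 2023-05-27.
Last Saturday of June 2023: 2023-06-24.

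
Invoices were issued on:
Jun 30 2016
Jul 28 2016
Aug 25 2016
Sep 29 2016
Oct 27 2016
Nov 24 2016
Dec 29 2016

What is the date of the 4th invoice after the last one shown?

All Thursdays; the gaps (28, 28, 35, 28, 28, 35) vary with month length.
This is the last Thursday of each month.
Last Thursday of January 2017: Jan 26 2017.
Last Thursday of February 2017: Feb 23 2017.
March 2017 ends with Thursday Mar 30 2017.
Last Thursday of April 2017: Apr 27 2017.

Apr 27 2017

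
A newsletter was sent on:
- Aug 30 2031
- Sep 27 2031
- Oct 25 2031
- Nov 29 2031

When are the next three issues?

Every date is a Saturday; gaps 28, 28, 35 days.
Each is the last Saturday of its month (at least one falls on the 29th or later, ruling out '4th Saturday').
Last Saturday of December 2031: Dec 27 2031.
Last Saturday of January 2032: Jan 31 2032.
February 2032 ends with Saturday Feb 28 2032.

Dec 27 2031, Jan 31 2032, Feb 28 2032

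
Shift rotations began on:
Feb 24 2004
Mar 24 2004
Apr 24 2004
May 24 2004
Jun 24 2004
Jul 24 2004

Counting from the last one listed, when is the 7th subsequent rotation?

Each date is the 24th; the gaps (29, 31, 30, 31, 30) track the month lengths.
The rule is the 24th of each month.
August 2004: Aug 24 2004.
Next: September 2004 → Sep 24 2004.
October 2004: Oct 24 2004.
November 2004: Nov 24 2004.
December 2004: Dec 24 2004.
Next: January 2005 → Jan 24 2005.
Next: February 2005 → Feb 24 2005.

Feb 24 2005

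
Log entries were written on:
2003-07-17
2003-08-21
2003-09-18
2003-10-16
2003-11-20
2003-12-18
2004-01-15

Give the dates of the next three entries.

These are Thursdays at 28- or 35-day spacing (35, 28, 28, 35, 28, 28).
The pattern: 3rd Thursday of the month.
February 2004 — 3rd Thursday is 2004-02-19.
3rd Thursday of March 2004: 2004-03-18.
April 2004 — 3rd Thursday is 2004-04-15.

2004-02-19, 2004-03-18, 2004-04-15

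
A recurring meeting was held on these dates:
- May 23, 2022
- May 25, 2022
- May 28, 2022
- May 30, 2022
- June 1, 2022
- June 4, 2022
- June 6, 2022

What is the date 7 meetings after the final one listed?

The gap pattern 2, 3, 2, 2, 3, 2 repeats every 3 events.
These are the Mondays, Wednesdays and Saturdays of each week.
Next Wednesday: June 8, 2022.
Next Saturday: June 11, 2022.
Next Monday: June 13, 2022.
Next Wednesday: June 15, 2022.
Next Saturday: June 18, 2022.
Next Monday: June 20, 2022.
The following Wednesday is June 22, 2022.

June 22, 2022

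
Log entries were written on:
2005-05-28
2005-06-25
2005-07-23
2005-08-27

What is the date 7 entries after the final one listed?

2006-03-25

Gaps: 28, 28, 35 days — a mix of 28 and 35. Every date is a Saturday.
Each is the 4th Saturday of its month.
September 2005 — 4th Saturday is 2005-09-24.
October 2005 — 4th Saturday is 2005-10-22.
November 2005 — 4th Saturday is 2005-11-26.
December 2005 — 4th Saturday is 2005-12-24.
January 2006 — 4th Saturday is 2006-01-28.
4th Saturday of February 2006: 2006-02-25.
4th Saturday of March 2006: 2006-03-25.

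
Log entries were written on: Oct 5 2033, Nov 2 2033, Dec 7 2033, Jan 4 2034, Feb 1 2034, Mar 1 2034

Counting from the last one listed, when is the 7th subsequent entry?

Oct 4 2034

Gaps: 28, 35, 28, 28, 28 days — a mix of 28 and 35. Every date is a Wednesday.
Each is the 1st Wednesday of its month.
April 2034 — 1st Wednesday is Apr 5 2034.
May 2034 — 1st Wednesday is May 3 2034.
June 2034 — 1st Wednesday is Jun 7 2034.
1st Wednesday of July 2034: Jul 5 2034.
August 2034 — 1st Wednesday is Aug 2 2034.
1st Wednesday of September 2034: Sep 6 2034.
1st Wednesday of October 2034: Oct 4 2034.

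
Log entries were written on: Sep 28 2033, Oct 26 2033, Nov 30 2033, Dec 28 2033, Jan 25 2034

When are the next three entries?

All Wednesdays; the gaps (28, 35, 28, 28) vary with month length.
This is the last Wednesday of each month.
Last Wednesday of February 2034: Feb 22 2034.
March 2034 ends with Wednesday Mar 29 2034.
April 2034 ends with Wednesday Apr 26 2034.

Feb 22 2034, Mar 29 2034, Apr 26 2034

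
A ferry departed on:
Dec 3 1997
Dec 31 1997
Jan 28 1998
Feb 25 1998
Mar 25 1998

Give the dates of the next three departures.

Gaps between consecutive events: 28, 28, 28, 28 days — a constant 28-day interval.
Mar 25 1998 + 28 days = Apr 22 1998.
Apr 22 1998 + 28 days = May 20 1998.
May 20 1998 + 28 days = Jun 17 1998.

Apr 22 1998, May 20 1998, Jun 17 1998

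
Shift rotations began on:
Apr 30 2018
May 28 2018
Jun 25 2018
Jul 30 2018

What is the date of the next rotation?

Aug 27 2018

All Mondays; the gaps (28, 28, 35) vary with month length.
This is the last Monday of each month.
Last Monday of August 2018: Aug 27 2018.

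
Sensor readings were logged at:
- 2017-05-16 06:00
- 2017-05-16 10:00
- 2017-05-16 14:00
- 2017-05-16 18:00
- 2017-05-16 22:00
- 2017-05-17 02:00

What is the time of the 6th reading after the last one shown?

2017-05-18 02:00

Gaps: 4, 4, 4, 4, 4 hours — each event is 4 hours after the previous one.
2017-05-17 02:00 + 4 h = 2017-05-17 06:00.
2017-05-17 06:00 + 4 h = 2017-05-17 10:00.
2017-05-17 10:00 + 4 h = 2017-05-17 14:00.
2017-05-17 14:00 + 4 h = 2017-05-17 18:00.
2017-05-17 18:00 + 4 h = 2017-05-17 22:00.
2017-05-17 22:00 + 4 h = 2017-05-18 02:00.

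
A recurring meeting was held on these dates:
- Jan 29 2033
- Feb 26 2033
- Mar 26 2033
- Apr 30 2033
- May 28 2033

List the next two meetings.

All Saturdays; the gaps (28, 28, 35, 28) vary with month length.
This is the last Saturday of each month.
June 2033 ends with Saturday Jun 25 2033.
Last Saturday of July 2033: Jul 30 2033.

Jun 25 2033, Jul 30 2033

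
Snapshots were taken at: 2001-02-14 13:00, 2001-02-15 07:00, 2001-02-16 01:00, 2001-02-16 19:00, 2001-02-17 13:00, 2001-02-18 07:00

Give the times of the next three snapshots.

2001-02-19 01:00, 2001-02-19 19:00, 2001-02-20 13:00

The interval is a steady 18 hours (18, 18, 18, 18, 18).
2001-02-18 07:00 + 18 h = 2001-02-19 01:00.
2001-02-19 01:00 + 18 h = 2001-02-19 19:00.
2001-02-19 19:00 + 18 h = 2001-02-20 13:00.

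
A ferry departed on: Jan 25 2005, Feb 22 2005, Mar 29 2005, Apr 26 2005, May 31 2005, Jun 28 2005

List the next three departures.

Jul 26 2005, Aug 30 2005, Sep 27 2005

These are Tuesdays with 28, 35, 28, 35, 28-day gaps.
Each is the final Tuesday of its month — Mar 29 2005 is past the 28th, so '4th Tuesday' doesn't fit.
Last Tuesday of July 2005: Jul 26 2005.
Last Tuesday of August 2005: Aug 30 2005.
September 2005 ends with Tuesday Sep 27 2005.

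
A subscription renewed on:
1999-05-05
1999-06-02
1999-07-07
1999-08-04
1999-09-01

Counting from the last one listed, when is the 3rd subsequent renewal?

All dates are Wednesdays, 28, 35, 28, 28 days apart.
Specifically, the 1st Wednesday of each month.
October 1999 — 1st Wednesday is 1999-10-06.
November 1999 — 1st Wednesday is 1999-11-03.
December 1999 — 1st Wednesday is 1999-12-01.

1999-12-01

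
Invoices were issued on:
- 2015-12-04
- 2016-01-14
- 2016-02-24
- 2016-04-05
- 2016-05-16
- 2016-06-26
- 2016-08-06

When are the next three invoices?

2016-09-16, 2016-10-27, 2016-12-07

The spacing is 41, 41, 41, 41, 41, 41 days — always 41 days.
2016-08-06 + 41 days = 2016-09-16.
2016-09-16 + 41 days = 2016-10-27.
2016-10-27 + 41 days = 2016-12-07.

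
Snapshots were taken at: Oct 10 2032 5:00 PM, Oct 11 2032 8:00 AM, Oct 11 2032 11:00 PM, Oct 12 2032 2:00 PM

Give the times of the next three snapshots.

Spacing: 15, 15, 15 h — constant 15 h.
Oct 12 2032 2:00 PM + 15 h = Oct 13 2032 5:00 AM.
Oct 13 2032 5:00 AM + 15 h = Oct 13 2032 8:00 PM.
Oct 13 2032 8:00 PM + 15 h = Oct 14 2032 11:00 AM.

Oct 13 2032 5:00 AM, Oct 13 2032 8:00 PM, Oct 14 2032 11:00 AM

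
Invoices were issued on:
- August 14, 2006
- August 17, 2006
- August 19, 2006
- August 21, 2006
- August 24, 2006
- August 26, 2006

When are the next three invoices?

August 28, 2006; August 31, 2006; September 2, 2006

The gap pattern 3, 2, 2, 3, 2 repeats every 3 events.
These are the Mondays, Thursdays and Saturdays of each week.
Next Monday: August 28, 2006.
Next Thursday: August 31, 2006.
Next Saturday: September 2, 2006.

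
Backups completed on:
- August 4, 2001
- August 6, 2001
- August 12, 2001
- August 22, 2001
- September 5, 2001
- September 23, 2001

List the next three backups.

The spacing grows by 4 each time: 2, 6, 10, 14, 18 days.
Next gap: 22 days. September 23, 2001 + 22 days = October 15, 2001.
Next gap: 26 days. October 15, 2001 + 26 days = November 10, 2001.
Next gap: 30 days. November 10, 2001 + 30 days = December 10, 2001.

October 15, 2001; November 10, 2001; December 10, 2001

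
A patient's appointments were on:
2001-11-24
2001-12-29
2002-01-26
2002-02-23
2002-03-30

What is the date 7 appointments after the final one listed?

2002-10-26

All Saturdays; the gaps (35, 28, 28, 35) vary with month length.
This is the last Saturday of each month.
Last Saturday of April 2002: 2002-04-27.
Last Saturday of May 2002: 2002-05-25.
June 2002 ends with Saturday 2002-06-29.
July 2002 ends with Saturday 2002-07-27.
August 2002 ends with Saturday 2002-08-31.
September 2002 ends with Saturday 2002-09-28.
October 2002 ends with Saturday 2002-10-26.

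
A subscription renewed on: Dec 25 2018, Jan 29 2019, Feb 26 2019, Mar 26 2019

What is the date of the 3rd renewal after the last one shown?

Every date is a Tuesday; gaps 35, 28, 28 days.
Each is the last Tuesday of its month (at least one falls on the 29th or later, ruling out '4th Tuesday').
Last Tuesday of April 2019: Apr 30 2019.
May 2019 ends with Tuesday May 28 2019.
Last Tuesday of June 2019: Jun 25 2019.

Jun 25 2019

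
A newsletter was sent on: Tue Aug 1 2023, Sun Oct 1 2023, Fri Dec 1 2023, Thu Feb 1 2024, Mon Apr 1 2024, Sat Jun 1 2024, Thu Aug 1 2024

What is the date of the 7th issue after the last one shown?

The day-of-month is always 1 (61, 61, 62, 60, 61, 61 days between events).
So this recurs on the 1st of every 2 months.
Next: October 2024 → Tue Oct 1 2024.
December 2024: Sun Dec 1 2024.
Next: February 2025 → Sat Feb 1 2025.
April 2025: Tue Apr 1 2025.
June 2025: Sun Jun 1 2025.
Next: August 2025 → Fri Aug 1 2025.
October 2025: Wed Oct 1 2025.

Wed Oct 1 2025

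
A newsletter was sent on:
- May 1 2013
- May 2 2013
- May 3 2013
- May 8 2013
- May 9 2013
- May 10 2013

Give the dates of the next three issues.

May 15 2013, May 16 2013, May 17 2013

Every event lands on a Wednesday or Thursday or Friday (gaps cycle 1, 1, 5, 1, 1).
So the schedule is: every Wednesday, Thursday and Friday.
The following Wednesday is May 15 2013.
The following Thursday is May 16 2013.
The following Friday is May 17 2013.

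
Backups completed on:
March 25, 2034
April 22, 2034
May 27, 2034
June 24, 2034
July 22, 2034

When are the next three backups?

Gaps: 28, 35, 28, 28 days — a mix of 28 and 35. Every date is a Saturday.
Each is the 4th Saturday of its month.
August 2034 — 4th Saturday is August 26, 2034.
September 2034 — 4th Saturday is September 23, 2034.
4th Saturday of October 2034: October 28, 2034.

August 26, 2034; September 23, 2034; October 28, 2034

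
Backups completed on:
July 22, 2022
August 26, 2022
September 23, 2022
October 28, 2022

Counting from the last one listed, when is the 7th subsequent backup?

May 26, 2023

Gaps: 35, 28, 35 days — a mix of 28 and 35. Every date is a Friday.
Each is the 4th Friday of its month.
4th Friday of November 2022: November 25, 2022.
4th Friday of December 2022: December 23, 2022.
4th Friday of January 2023: January 27, 2023.
February 2023 — 4th Friday is February 24, 2023.
4th Friday of March 2023: March 24, 2023.
4th Friday of April 2023: April 28, 2023.
4th Friday of May 2023: May 26, 2023.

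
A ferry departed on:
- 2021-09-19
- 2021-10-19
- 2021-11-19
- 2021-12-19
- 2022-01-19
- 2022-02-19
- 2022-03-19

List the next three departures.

2022-04-19, 2022-05-19, 2022-06-19

Each date is the 19th; the gaps (30, 31, 30, 31, 31, 28) track the month lengths.
The rule is the 19th of each month.
April 2022: 2022-04-19.
Next: May 2022 → 2022-05-19.
Next: June 2022 → 2022-06-19.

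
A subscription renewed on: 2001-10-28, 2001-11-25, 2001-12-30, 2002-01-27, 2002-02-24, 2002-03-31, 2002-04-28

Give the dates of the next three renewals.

All Sundays; the gaps (28, 35, 28, 28, 35, 28) vary with month length.
This is the last Sunday of each month.
Last Sunday of May 2002: 2002-05-26.
June 2002 ends with Sunday 2002-06-30.
July 2002 ends with Sunday 2002-07-28.

2002-05-26, 2002-06-30, 2002-07-28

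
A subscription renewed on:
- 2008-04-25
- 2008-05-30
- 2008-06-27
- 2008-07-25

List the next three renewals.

2008-08-29, 2008-09-26, 2008-10-31

All Fridays; the gaps (35, 28, 28) vary with month length.
This is the last Friday of each month.
August 2008 ends with Friday 2008-08-29.
Last Friday of September 2008: 2008-09-26.
October 2008 ends with Friday 2008-10-31.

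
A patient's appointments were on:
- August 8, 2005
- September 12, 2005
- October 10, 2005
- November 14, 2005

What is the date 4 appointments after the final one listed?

March 13, 2006

These are Mondays at 28- or 35-day spacing (35, 28, 35).
The pattern: 2nd Monday of the month.
December 2005 — 2nd Monday is December 12, 2005.
January 2006 — 2nd Monday is January 9, 2006.
February 2006 — 2nd Monday is February 13, 2006.
March 2006 — 2nd Monday is March 13, 2006.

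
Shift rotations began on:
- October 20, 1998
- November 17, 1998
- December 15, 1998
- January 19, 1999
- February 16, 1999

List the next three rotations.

All dates are Tuesdays, 28, 28, 35, 28 days apart.
Specifically, the 3rd Tuesday of each month.
3rd Tuesday of March 1999: March 16, 1999.
3rd Tuesday of April 1999: April 20, 1999.
May 1999 — 3rd Tuesday is May 18, 1999.

March 16, 1999; April 20, 1999; May 18, 1999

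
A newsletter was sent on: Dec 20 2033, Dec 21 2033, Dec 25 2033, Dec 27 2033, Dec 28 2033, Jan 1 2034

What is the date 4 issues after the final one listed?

Jan 10 2034

Every event lands on a Tuesday or Wednesday or Sunday (gaps cycle 1, 4, 2, 1, 4).
So the schedule is: every Tuesday, Wednesday and Sunday.
The following Tuesday is Jan 3 2034.
The following Wednesday is Jan 4 2034.
Next Sunday: Jan 8 2034.
Next Tuesday: Jan 10 2034.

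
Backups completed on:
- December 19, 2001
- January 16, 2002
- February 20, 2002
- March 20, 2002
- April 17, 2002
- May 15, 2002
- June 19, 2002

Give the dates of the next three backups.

July 17, 2002; August 21, 2002; September 18, 2002

These are Wednesdays at 28- or 35-day spacing (28, 35, 28, 28, 28, 35).
The pattern: 3rd Wednesday of the month.
3rd Wednesday of July 2002: July 17, 2002.
August 2002 — 3rd Wednesday is August 21, 2002.
3rd Wednesday of September 2002: September 18, 2002.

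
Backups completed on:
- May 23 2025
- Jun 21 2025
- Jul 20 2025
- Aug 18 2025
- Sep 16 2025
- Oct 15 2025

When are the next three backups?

Gaps between consecutive events: 29, 29, 29, 29, 29 days — a constant 29-day interval.
Oct 15 2025 + 29 days = Nov 13 2025.
Nov 13 2025 + 29 days = Dec 12 2025.
Dec 12 2025 + 29 days = Jan 10 2026.

Nov 13 2025, Dec 12 2025, Jan 10 2026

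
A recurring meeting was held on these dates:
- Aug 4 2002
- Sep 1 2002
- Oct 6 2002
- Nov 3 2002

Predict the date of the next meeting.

Gaps: 28, 35, 28 days — a mix of 28 and 35. Every date is a Sunday.
Each is the 1st Sunday of its month.
December 2002 — 1st Sunday is Dec 1 2002.

Dec 1 2002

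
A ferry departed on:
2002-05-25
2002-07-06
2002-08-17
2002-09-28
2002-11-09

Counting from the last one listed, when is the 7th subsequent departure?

2003-08-30

Every event comes 42 days after the last (42, 42, 42, 42).
2002-11-09 + 42 days = 2002-12-21.
2002-12-21 + 42 days = 2003-02-01.
2003-02-01 + 42 days = 2003-03-15.
2003-03-15 + 42 days = 2003-04-26.
2003-04-26 + 42 days = 2003-06-07.
2003-06-07 + 42 days = 2003-07-19.
2003-07-19 + 42 days = 2003-08-30.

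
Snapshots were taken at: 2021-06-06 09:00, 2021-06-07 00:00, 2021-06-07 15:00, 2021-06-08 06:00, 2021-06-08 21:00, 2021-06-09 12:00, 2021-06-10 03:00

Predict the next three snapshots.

Spacing: 15, 15, 15, 15, 15, 15 h — constant 15 h.
2021-06-10 03:00 + 15 h = 2021-06-10 18:00.
2021-06-10 18:00 + 15 h = 2021-06-11 09:00.
2021-06-11 09:00 + 15 h = 2021-06-12 00:00.

2021-06-10 18:00, 2021-06-11 09:00, 2021-06-12 00:00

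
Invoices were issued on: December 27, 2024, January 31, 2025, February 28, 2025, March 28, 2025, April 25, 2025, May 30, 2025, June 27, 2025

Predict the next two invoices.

All Fridays; the gaps (35, 28, 28, 28, 35, 28) vary with month length.
This is the last Friday of each month.
Last Friday of July 2025: July 25, 2025.
August 2025 ends with Friday August 29, 2025.

July 25, 2025; August 29, 2025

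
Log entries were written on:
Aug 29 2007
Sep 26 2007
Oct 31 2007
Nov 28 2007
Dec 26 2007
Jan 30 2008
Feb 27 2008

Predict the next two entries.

All Wednesdays; the gaps (28, 35, 28, 28, 35, 28) vary with month length.
This is the last Wednesday of each month.
March 2008 ends with Wednesday Mar 26 2008.
Last Wednesday of April 2008: Apr 30 2008.

Mar 26 2008, Apr 30 2008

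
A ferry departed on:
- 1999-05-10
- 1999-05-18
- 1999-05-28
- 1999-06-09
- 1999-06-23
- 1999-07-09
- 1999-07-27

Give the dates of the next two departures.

1999-08-16, 1999-09-07

The spacing grows by 2 each time: 8, 10, 12, 14, 16, 18 days.
Next gap: 20 days. 1999-07-27 + 20 days = 1999-08-16.
Next gap: 22 days. 1999-08-16 + 22 days = 1999-09-07.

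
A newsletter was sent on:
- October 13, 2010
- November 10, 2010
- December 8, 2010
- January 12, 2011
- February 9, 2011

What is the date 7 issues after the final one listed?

These are Wednesdays at 28- or 35-day spacing (28, 28, 35, 28).
The pattern: 2nd Wednesday of the month.
2nd Wednesday of March 2011: March 9, 2011.
April 2011 — 2nd Wednesday is April 13, 2011.
May 2011 — 2nd Wednesday is May 11, 2011.
June 2011 — 2nd Wednesday is June 8, 2011.
July 2011 — 2nd Wednesday is July 13, 2011.
2nd Wednesday of August 2011: August 10, 2011.
2nd Wednesday of September 2011: September 14, 2011.

September 14, 2011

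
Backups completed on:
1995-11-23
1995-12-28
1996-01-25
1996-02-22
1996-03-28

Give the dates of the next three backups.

1996-04-25, 1996-05-23, 1996-06-27

Gaps: 35, 28, 28, 35 days — a mix of 28 and 35. Every date is a Thursday.
Each is the 4th Thursday of its month.
April 1996 — 4th Thursday is 1996-04-25.
May 1996 — 4th Thursday is 1996-05-23.
June 1996 — 4th Thursday is 1996-06-27.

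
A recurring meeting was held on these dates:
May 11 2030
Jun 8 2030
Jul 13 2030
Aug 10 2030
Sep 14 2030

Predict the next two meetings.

Oct 12 2030, Nov 9 2030

All dates are Saturdays, 28, 35, 28, 35 days apart.
Specifically, the 2nd Saturday of each month.
October 2030 — 2nd Saturday is Oct 12 2030.
November 2030 — 2nd Saturday is Nov 9 2030.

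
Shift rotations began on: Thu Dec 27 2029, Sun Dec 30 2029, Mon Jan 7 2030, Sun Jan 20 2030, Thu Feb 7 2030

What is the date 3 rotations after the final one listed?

Intervals are 3, 8, 13, 18 days — an arithmetic progression with common difference 5.
Next gap: 23 days. Thu Feb 7 2030 + 23 days = Sat Mar 2 2030.
Next gap: 28 days. Sat Mar 2 2030 + 28 days = Sat Mar 30 2030.
Next gap: 33 days. Sat Mar 30 2030 + 33 days = Thu May 2 2030.

Thu May 2 2030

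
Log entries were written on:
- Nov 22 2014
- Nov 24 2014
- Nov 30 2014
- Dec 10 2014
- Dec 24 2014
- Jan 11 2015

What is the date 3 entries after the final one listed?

Gaps: 2, 6, 10, 14, 18 days — each gap is 4 larger than the previous one.
Next gap: 22 days. Jan 11 2015 + 22 days = Feb 2 2015.
Next gap: 26 days. Feb 2 2015 + 26 days = Feb 28 2015.
Next gap: 30 days. Feb 28 2015 + 30 days = Mar 30 2015.

Mar 30 2015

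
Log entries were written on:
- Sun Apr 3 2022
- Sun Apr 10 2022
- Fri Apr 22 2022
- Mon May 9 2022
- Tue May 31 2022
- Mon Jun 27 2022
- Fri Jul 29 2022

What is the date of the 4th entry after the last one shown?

Mon Jan 23 2023

Gaps: 7, 12, 17, 22, 27, 32 days — each gap is 5 larger than the previous one.
Next gap: 37 days. Fri Jul 29 2022 + 37 days = Sun Sep 4 2022.
Next gap: 42 days. Sun Sep 4 2022 + 42 days = Sun Oct 16 2022.
Next gap: 47 days. Sun Oct 16 2022 + 47 days = Fri Dec 2 2022.
Next gap: 52 days. Fri Dec 2 2022 + 52 days = Mon Jan 23 2023.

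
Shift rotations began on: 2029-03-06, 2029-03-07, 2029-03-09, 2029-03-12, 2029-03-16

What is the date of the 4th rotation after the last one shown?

2029-04-11

The spacing grows by 1 each time: 1, 2, 3, 4 days.
Next gap: 5 days. 2029-03-16 + 5 days = 2029-03-21.
Next gap: 6 days. 2029-03-21 + 6 days = 2029-03-27.
Next gap: 7 days. 2029-03-27 + 7 days = 2029-04-03.
Next gap: 8 days. 2029-04-03 + 8 days = 2029-04-11.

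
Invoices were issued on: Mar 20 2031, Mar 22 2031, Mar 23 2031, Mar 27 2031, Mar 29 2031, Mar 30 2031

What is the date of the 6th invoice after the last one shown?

Apr 13 2031

Gaps: 2, 1, 4, 2, 1 days — not constant, but cyclic with period 3.
The events fall on every Thursday, Saturday and Sunday.
The following Thursday is Apr 3 2031.
The following Saturday is Apr 5 2031.
The following Sunday is Apr 6 2031.
The following Thursday is Apr 10 2031.
Next Saturday: Apr 12 2031.
Next Sunday: Apr 13 2031.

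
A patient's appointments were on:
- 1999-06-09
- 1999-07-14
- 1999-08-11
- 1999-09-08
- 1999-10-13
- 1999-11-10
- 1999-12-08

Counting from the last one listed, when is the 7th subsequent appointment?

2000-07-12

These are Wednesdays at 28- or 35-day spacing (35, 28, 28, 35, 28, 28).
The pattern: 2nd Wednesday of the month.
January 2000 — 2nd Wednesday is 2000-01-12.
February 2000 — 2nd Wednesday is 2000-02-09.
2nd Wednesday of March 2000: 2000-03-08.
April 2000 — 2nd Wednesday is 2000-04-12.
2nd Wednesday of May 2000: 2000-05-10.
2nd Wednesday of June 2000: 2000-06-14.
July 2000 — 2nd Wednesday is 2000-07-12.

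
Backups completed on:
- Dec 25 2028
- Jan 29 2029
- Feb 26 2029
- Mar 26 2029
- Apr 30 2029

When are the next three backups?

May 28 2029, Jun 25 2029, Jul 30 2029

All Mondays; the gaps (35, 28, 28, 35) vary with month length.
This is the last Monday of each month.
May 2029 ends with Monday May 28 2029.
June 2029 ends with Monday Jun 25 2029.
July 2029 ends with Monday Jul 30 2029.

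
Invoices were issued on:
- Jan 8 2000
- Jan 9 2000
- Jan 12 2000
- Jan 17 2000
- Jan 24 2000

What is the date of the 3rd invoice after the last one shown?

Feb 26 2000

Gaps: 1, 3, 5, 7 days — each gap is 2 larger than the previous one.
Next gap: 9 days. Jan 24 2000 + 9 days = Feb 2 2000.
Next gap: 11 days. Feb 2 2000 + 11 days = Feb 13 2000.
Next gap: 13 days. Feb 13 2000 + 13 days = Feb 26 2000.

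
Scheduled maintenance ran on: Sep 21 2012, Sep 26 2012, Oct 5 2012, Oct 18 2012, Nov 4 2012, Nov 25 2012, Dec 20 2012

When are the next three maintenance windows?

Jan 18 2013, Feb 20 2013, Mar 29 2013

Intervals are 5, 9, 13, 17, 21, 25 days — an arithmetic progression with common difference 4.
Next gap: 29 days. Dec 20 2012 + 29 days = Jan 18 2013.
Next gap: 33 days. Jan 18 2013 + 33 days = Feb 20 2013.
Next gap: 37 days. Feb 20 2013 + 37 days = Mar 29 2013.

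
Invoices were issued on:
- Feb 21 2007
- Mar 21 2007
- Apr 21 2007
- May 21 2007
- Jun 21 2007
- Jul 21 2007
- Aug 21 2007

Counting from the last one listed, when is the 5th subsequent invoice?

The day-of-month is always 21 (28, 31, 30, 31, 30, 31 days between events).
So this recurs on the 21st of each month.
September 2007: Sep 21 2007.
October 2007: Oct 21 2007.
November 2007: Nov 21 2007.
December 2007: Dec 21 2007.
Next: January 2008 → Jan 21 2008.

Jan 21 2008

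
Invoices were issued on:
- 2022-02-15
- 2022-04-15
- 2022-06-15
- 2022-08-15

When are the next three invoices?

2022-10-15, 2022-12-15, 2023-02-15

The day-of-month is always 15 (59, 61, 61 days between events).
So this recurs on the 15th of every 2 months.
October 2022: 2022-10-15.
December 2022: 2022-12-15.
February 2023: 2023-02-15.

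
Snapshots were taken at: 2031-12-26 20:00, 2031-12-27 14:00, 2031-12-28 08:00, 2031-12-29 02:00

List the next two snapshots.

The interval is a steady 18 hours (18, 18, 18).
2031-12-29 02:00 + 18 h = 2031-12-29 20:00.
2031-12-29 20:00 + 18 h = 2031-12-30 14:00.

2031-12-29 20:00, 2031-12-30 14:00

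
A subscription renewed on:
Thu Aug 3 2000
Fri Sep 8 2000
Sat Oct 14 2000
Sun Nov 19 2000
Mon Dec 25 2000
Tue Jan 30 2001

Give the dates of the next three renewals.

Wed Mar 7 2001, Thu Apr 12 2001, Fri May 18 2001

The spacing is 36, 36, 36, 36, 36 days — always 36 days.
Tue Jan 30 2001 + 36 days = Wed Mar 7 2001.
Wed Mar 7 2001 + 36 days = Thu Apr 12 2001.
Thu Apr 12 2001 + 36 days = Fri May 18 2001.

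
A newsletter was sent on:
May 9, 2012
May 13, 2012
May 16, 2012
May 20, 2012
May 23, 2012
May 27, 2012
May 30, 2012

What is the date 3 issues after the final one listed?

Gaps: 4, 3, 4, 3, 4, 3 days — not constant, but cyclic with period 2.
The events fall on every Wednesday and Sunday.
Next Sunday: June 3, 2012.
Next Wednesday: June 6, 2012.
The following Sunday is June 10, 2012.

June 10, 2012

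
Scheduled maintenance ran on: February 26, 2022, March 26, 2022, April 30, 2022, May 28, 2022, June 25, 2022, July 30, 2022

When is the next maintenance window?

August 27, 2022

Every date is a Saturday; gaps 28, 35, 28, 28, 35 days.
Each is the last Saturday of its month (at least one falls on the 29th or later, ruling out '4th Saturday').
Last Saturday of August 2022: August 27, 2022.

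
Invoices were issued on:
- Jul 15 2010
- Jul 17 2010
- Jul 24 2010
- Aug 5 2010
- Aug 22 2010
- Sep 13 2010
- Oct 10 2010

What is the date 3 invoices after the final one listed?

Gaps: 2, 7, 12, 17, 22, 27 days — each gap is 5 larger than the previous one.
Next gap: 32 days. Oct 10 2010 + 32 days = Nov 11 2010.
Next gap: 37 days. Nov 11 2010 + 37 days = Dec 18 2010.
Next gap: 42 days. Dec 18 2010 + 42 days = Jan 29 2011.

Jan 29 2011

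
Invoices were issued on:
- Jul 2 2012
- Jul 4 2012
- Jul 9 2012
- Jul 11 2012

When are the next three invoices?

Jul 16 2012, Jul 18 2012, Jul 23 2012

Every event lands on a Monday or Wednesday (gaps cycle 2, 5, 2).
So the schedule is: every Monday and Wednesday.
The following Monday is Jul 16 2012.
Next Wednesday: Jul 18 2012.
The following Monday is Jul 23 2012.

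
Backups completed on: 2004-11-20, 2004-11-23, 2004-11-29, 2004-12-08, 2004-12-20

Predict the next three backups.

Intervals are 3, 6, 9, 12 days — an arithmetic progression with common difference 3.
Next gap: 15 days. 2004-12-20 + 15 days = 2005-01-04.
Next gap: 18 days. 2005-01-04 + 18 days = 2005-01-22.
Next gap: 21 days. 2005-01-22 + 21 days = 2005-02-12.

2005-01-04, 2005-01-22, 2005-02-12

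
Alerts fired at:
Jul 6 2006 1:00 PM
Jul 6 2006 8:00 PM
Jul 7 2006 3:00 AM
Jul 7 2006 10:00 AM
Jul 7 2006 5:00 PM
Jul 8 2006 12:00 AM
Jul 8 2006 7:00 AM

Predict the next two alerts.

Gaps: 7, 7, 7, 7, 7, 7 hours — each event is 7 hours after the previous one.
Jul 8 2006 7:00 AM + 7 h = Jul 8 2006 2:00 PM.
Jul 8 2006 2:00 PM + 7 h = Jul 8 2006 9:00 PM.

Jul 8 2006 2:00 PM, Jul 8 2006 9:00 PM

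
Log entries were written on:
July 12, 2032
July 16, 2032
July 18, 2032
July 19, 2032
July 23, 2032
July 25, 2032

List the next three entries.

Every event lands on a Monday or Friday or Sunday (gaps cycle 4, 2, 1, 4, 2).
So the schedule is: every Monday, Friday and Sunday.
The following Monday is July 26, 2032.
The following Friday is July 30, 2032.
The following Sunday is August 1, 2032.

July 26, 2032; July 30, 2032; August 1, 2032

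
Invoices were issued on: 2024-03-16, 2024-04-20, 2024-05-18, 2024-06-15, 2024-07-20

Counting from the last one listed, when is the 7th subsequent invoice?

Gaps: 35, 28, 28, 35 days — a mix of 28 and 35. Every date is a Saturday.
Each is the 3rd Saturday of its month.
August 2024 — 3rd Saturday is 2024-08-17.
3rd Saturday of September 2024: 2024-09-21.
October 2024 — 3rd Saturday is 2024-10-19.
3rd Saturday of November 2024: 2024-11-16.
3rd Saturday of December 2024: 2024-12-21.
3rd Saturday of January 2025: 2025-01-18.
February 2025 — 3rd Saturday is 2025-02-15.

2025-02-15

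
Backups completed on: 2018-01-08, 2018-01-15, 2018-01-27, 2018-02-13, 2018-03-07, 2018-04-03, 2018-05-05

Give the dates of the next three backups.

The spacing grows by 5 each time: 7, 12, 17, 22, 27, 32 days.
Next gap: 37 days. 2018-05-05 + 37 days = 2018-06-11.
Next gap: 42 days. 2018-06-11 + 42 days = 2018-07-23.
Next gap: 47 days. 2018-07-23 + 47 days = 2018-09-08.

2018-06-11, 2018-07-23, 2018-09-08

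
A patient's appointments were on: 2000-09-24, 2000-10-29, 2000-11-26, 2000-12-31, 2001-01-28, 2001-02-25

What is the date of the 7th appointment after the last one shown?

These are Sundays with 35, 28, 35, 28, 28-day gaps.
Each is the final Sunday of its month — 2000-10-29 is past the 28th, so '4th Sunday' doesn't fit.
Last Sunday of March 2001: 2001-03-25.
Last Sunday of April 2001: 2001-04-29.
May 2001 ends with Sunday 2001-05-27.
Last Sunday of June 2001: 2001-06-24.
Last Sunday of July 2001: 2001-07-29.
Last Sunday of August 2001: 2001-08-26.
Last Sunday of September 2001: 2001-09-30.

2001-09-30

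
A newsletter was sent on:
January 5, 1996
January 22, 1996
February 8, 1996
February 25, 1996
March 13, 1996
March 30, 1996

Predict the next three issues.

April 16, 1996; May 3, 1996; May 20, 1996

Every event comes 17 days after the last (17, 17, 17, 17, 17).
March 30, 1996 + 17 days = April 16, 1996.
April 16, 1996 + 17 days = May 3, 1996.
May 3, 1996 + 17 days = May 20, 1996.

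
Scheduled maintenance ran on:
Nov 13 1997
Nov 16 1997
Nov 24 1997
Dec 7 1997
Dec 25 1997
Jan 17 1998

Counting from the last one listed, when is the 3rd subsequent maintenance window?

Apr 26 1998

Gaps: 3, 8, 13, 18, 23 days — each gap is 5 larger than the previous one.
Next gap: 28 days. Jan 17 1998 + 28 days = Feb 14 1998.
Next gap: 33 days. Feb 14 1998 + 33 days = Mar 19 1998.
Next gap: 38 days. Mar 19 1998 + 38 days = Apr 26 1998.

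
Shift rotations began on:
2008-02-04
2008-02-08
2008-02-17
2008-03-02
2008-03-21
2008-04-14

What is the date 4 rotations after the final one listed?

Intervals are 4, 9, 14, 19, 24 days — an arithmetic progression with common difference 5.
Next gap: 29 days. 2008-04-14 + 29 days = 2008-05-13.
Next gap: 34 days. 2008-05-13 + 34 days = 2008-06-16.
Next gap: 39 days. 2008-06-16 + 39 days = 2008-07-25.
Next gap: 44 days. 2008-07-25 + 44 days = 2008-09-07.

2008-09-07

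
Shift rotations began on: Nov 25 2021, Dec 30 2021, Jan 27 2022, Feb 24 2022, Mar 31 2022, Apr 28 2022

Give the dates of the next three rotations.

All Thursdays; the gaps (35, 28, 28, 35, 28) vary with month length.
This is the last Thursday of each month.
May 2022 ends with Thursday May 26 2022.
Last Thursday of June 2022: Jun 30 2022.
Last Thursday of July 2022: Jul 28 2022.

May 26 2022, Jun 30 2022, Jul 28 2022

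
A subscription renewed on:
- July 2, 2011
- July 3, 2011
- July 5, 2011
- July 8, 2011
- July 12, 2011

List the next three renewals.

July 17, 2011; July 23, 2011; July 30, 2011

Gaps: 1, 2, 3, 4 days — each gap is 1 larger than the previous one.
Next gap: 5 days. July 12, 2011 + 5 days = July 17, 2011.
Next gap: 6 days. July 17, 2011 + 6 days = July 23, 2011.
Next gap: 7 days. July 23, 2011 + 7 days = July 30, 2011.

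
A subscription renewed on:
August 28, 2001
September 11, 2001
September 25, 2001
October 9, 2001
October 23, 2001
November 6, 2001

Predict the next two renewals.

November 20, 2001; December 4, 2001

Every event comes 14 days after the last (14, 14, 14, 14, 14).
November 6, 2001 + 14 days = November 20, 2001.
November 20, 2001 + 14 days = December 4, 2001.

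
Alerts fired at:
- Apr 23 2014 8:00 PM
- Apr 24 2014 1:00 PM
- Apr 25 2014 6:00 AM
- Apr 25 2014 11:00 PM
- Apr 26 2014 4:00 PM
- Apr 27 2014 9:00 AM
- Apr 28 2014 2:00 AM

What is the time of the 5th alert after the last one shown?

Gaps: 17, 17, 17, 17, 17, 17 hours — each event is 17 hours after the previous one.
Apr 28 2014 2:00 AM + 17 h = Apr 28 2014 7:00 PM.
Apr 28 2014 7:00 PM + 17 h = Apr 29 2014 12:00 PM.
Apr 29 2014 12:00 PM + 17 h = Apr 30 2014 5:00 AM.
Apr 30 2014 5:00 AM + 17 h = Apr 30 2014 10:00 PM.
Apr 30 2014 10:00 PM + 17 h = May 1 2014 3:00 PM.

May 1 2014 3:00 PM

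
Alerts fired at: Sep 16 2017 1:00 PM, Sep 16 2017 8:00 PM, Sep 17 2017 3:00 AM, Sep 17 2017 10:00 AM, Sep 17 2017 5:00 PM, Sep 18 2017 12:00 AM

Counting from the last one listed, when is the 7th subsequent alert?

Sep 20 2017 1:00 AM

Gaps: 7, 7, 7, 7, 7 hours — each event is 7 hours after the previous one.
Sep 18 2017 12:00 AM + 7 h = Sep 18 2017 7:00 AM.
Sep 18 2017 7:00 AM + 7 h = Sep 18 2017 2:00 PM.
Sep 18 2017 2:00 PM + 7 h = Sep 18 2017 9:00 PM.
Sep 18 2017 9:00 PM + 7 h = Sep 19 2017 4:00 AM.
Sep 19 2017 4:00 AM + 7 h = Sep 19 2017 11:00 AM.
Sep 19 2017 11:00 AM + 7 h = Sep 19 2017 6:00 PM.
Sep 19 2017 6:00 PM + 7 h = Sep 20 2017 1:00 AM.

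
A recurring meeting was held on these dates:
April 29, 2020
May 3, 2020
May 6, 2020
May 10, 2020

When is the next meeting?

Every event lands on a Wednesday or Sunday (gaps cycle 4, 3, 4).
So the schedule is: every Wednesday and Sunday.
The following Wednesday is May 13, 2020.

May 13, 2020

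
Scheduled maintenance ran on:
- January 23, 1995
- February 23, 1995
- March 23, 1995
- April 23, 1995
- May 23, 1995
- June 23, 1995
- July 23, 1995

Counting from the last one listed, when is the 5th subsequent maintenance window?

December 23, 1995

The day-of-month is always 23 (31, 28, 31, 30, 31, 30 days between events).
So this recurs on the 23rd of each month.
August 1995: August 23, 1995.
Next: September 1995 → September 23, 1995.
October 1995: October 23, 1995.
Next: November 1995 → November 23, 1995.
December 1995: December 23, 1995.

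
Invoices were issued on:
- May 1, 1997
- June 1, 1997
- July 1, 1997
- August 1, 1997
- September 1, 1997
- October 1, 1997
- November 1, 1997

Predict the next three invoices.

Each date is the 1st; the gaps (31, 30, 31, 31, 30, 31) track the month lengths.
The rule is the 1st of each month.
December 1997: December 1, 1997.
January 1998: January 1, 1998.
Next: February 1998 → February 1, 1998.

December 1, 1997; January 1, 1998; February 1, 1998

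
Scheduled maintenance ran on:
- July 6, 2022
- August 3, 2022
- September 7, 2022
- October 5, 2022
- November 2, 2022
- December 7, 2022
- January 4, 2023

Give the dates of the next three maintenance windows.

February 1, 2023; March 1, 2023; April 5, 2023

Gaps: 28, 35, 28, 28, 35, 28 days — a mix of 28 and 35. Every date is a Wednesday.
Each is the 1st Wednesday of its month.
February 2023 — 1st Wednesday is February 1, 2023.
1st Wednesday of March 2023: March 1, 2023.
1st Wednesday of April 2023: April 5, 2023.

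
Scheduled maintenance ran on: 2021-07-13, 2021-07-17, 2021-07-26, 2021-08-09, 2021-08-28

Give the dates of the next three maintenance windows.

2021-09-21, 2021-10-20, 2021-11-23

The spacing grows by 5 each time: 4, 9, 14, 19 days.
Next gap: 24 days. 2021-08-28 + 24 days = 2021-09-21.
Next gap: 29 days. 2021-09-21 + 29 days = 2021-10-20.
Next gap: 34 days. 2021-10-20 + 34 days = 2021-11-23.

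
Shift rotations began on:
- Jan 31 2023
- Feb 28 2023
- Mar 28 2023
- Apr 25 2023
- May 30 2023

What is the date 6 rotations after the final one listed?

Every date is a Tuesday; gaps 28, 28, 28, 35 days.
Each is the last Tuesday of its month (at least one falls on the 29th or later, ruling out '4th Tuesday').
Last Tuesday of June 2023: Jun 27 2023.
Last Tuesday of July 2023: Jul 25 2023.
Last Tuesday of August 2023: Aug 29 2023.
Last Tuesday of September 2023: Sep 26 2023.
Last Tuesday of October 2023: Oct 31 2023.
Last Tuesday of November 2023: Nov 28 2023.

Nov 28 2023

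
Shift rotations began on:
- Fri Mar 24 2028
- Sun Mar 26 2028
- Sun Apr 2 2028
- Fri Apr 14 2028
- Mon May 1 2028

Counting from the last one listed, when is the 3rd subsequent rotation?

Gaps: 2, 7, 12, 17 days — each gap is 5 larger than the previous one.
Next gap: 22 days. Mon May 1 2028 + 22 days = Tue May 23 2028.
Next gap: 27 days. Tue May 23 2028 + 27 days = Mon Jun 19 2028.
Next gap: 32 days. Mon Jun 19 2028 + 32 days = Fri Jul 21 2028.

Fri Jul 21 2028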